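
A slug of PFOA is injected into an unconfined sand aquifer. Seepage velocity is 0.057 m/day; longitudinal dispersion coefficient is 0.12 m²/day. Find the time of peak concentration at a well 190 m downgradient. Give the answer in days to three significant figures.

3300 days

For the 1D instantaneous-source solution, setting ∂C/∂t = 0 at fixed x gives v²t² + 2Dt − x² = 0, so t = (√(D² + v²x²) − D)/v².
√(D² + v²x²) = √(0.12² + 0.057² × 190²) = 10.83; v² = 0.003249.
t = (10.83 − 0.12)/0.003249 = 3300 days (vs. the pure-advection estimate x/v = 3330 d).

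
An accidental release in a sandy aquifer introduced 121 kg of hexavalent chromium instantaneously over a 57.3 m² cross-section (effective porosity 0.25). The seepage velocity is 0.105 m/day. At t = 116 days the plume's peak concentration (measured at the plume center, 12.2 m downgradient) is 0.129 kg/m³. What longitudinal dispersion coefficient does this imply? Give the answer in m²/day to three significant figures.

At the plume center C_max = M/(n_e·A·√(4πDt)), so D = M²/(4πt·(n_e·A·C_max)²).
n_e·A·C_max = 0.25 × 57.3 × 0.129 = 1.848 kg/m.
D = 121²/(4π × 116 × 1.848²) = 2.94 m²/day.

2.94 m²/day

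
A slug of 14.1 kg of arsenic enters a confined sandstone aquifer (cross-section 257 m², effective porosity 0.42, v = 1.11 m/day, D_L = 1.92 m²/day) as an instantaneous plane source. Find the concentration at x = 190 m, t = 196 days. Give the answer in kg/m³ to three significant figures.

0.00115 kg/m³

For an instantaneous plane source, C(x,t) = M/(n_e·A·√(4πDt)) · exp(−(x−vt)²/(4Dt)), with n_e·A the pore (flow) area.
Plume center vt = 1.11 × 196 = 217.56 m, so the well at 190 m is 27.56 m upgradient of the peak.
√(4πDt) = 68.77 m, giving peak height M/(n_e·A·√(4πDt)) = 14.1/(0.42 × 257 × 68.77) = 0.001899 kg/m³.
(x−vt)²/(4Dt) = (-27.56)²/(4 × 1.92 × 196) = 0.5046; exp(−0.5046) = 0.6037.
C = 0.001899 × 0.6037 = 0.00115 kg/m³.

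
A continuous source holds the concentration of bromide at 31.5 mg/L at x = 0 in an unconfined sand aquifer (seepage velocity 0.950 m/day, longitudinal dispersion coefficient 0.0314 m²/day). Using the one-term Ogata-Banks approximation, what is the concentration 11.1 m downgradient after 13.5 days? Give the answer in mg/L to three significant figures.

For a continuous step input, C/C₀ ≈ ½·erfc((x−vt)/(2√(Dt))).
vt = 0.950 × 13.5 = 12.825 m and 2√(Dt) = 2√(0.0314 × 13.5) = 1.302 m.
Argument (x−vt)/(2√(Dt)) = (11.1 − 12.825)/1.302 = -1.325; ½·erfc(-1.325) = 0.9695.
C = 31.5 × 0.9695 = 30.5 mg/L.

30.5 mg/L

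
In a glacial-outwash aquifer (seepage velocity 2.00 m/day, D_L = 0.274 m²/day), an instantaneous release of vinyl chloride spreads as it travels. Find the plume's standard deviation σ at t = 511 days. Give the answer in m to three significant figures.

16.7 m

Dispersive spreading gives a Gaussian with σ² = 2Dt; advection only shifts the center.
σ = √(2 × 0.274 × 511) = 16.7 m.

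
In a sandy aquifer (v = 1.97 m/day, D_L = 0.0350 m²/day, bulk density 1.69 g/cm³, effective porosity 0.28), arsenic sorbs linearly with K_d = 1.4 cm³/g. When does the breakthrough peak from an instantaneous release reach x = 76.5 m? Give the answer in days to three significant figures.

Retardation factor R = 1 + ρ_b·K_d/n = 1 + 1.69 × 1.4/0.28 = 9.450.
Sorption retards both mechanisms: v_R = v/R = 0.2085 m/day, D_R = D/R = 0.003704 m²/day.
Peak time from v_R²t² + 2D_R t − x² = 0: t = (√(D_R² + v_R²x²) − D_R)/v_R².
√(D_R² + v_R²x²) = √(0.003704² + 0.2085² × 76.5²) = 15.95; v_R² = 0.04347.
t = (15.95 − 0.003704)/0.04347 = 367 days.

367 days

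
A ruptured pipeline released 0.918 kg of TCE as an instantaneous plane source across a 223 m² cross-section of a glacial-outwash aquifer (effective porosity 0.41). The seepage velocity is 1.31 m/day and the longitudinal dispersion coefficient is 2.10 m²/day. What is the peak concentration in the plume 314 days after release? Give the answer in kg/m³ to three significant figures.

The peak of an instantaneous 1D plume sits at x = vt; there the Gaussian factor is 1 and C_max = M/(n_e·A·√(4πDt)), where n_e·A is the pore area the mass is dissolved in.
√(4πDt) = √(4π × 2.10 × 314) = 91.03 m, so C_max = 0.918/(0.41 × 223 × 91.03) = 0.000110 kg/m³.

0.000110 kg/m³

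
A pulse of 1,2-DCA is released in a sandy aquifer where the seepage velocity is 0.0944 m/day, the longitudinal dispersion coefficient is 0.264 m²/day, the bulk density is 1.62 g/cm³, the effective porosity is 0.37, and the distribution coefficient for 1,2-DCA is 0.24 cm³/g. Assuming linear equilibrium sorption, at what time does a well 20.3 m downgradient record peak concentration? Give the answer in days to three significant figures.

384 days

Retardation factor R = 1 + ρ_b·K_d/n = 1 + 1.62 × 0.24/0.37 = 2.051.
Sorption retards both mechanisms: v_R = v/R = 0.04603 m/day, D_R = D/R = 0.1287 m²/day.
Peak time from v_R²t² + 2D_R t − x² = 0: t = (√(D_R² + v_R²x²) − D_R)/v_R².
√(D_R² + v_R²x²) = √(0.1287² + 0.04603² × 20.3²) = 0.9432; v_R² = 0.002119.
t = (0.9432 − 0.1287)/0.002119 = 384 days.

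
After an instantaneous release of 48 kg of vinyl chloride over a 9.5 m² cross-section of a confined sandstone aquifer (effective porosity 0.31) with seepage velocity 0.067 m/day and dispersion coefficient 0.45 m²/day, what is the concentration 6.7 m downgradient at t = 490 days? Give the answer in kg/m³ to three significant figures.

0.143 kg/m³

For an instantaneous plane source, C(x,t) = M/(n_e·A·√(4πDt)) · exp(−(x−vt)²/(4Dt)), with n_e·A the pore (flow) area.
Plume center vt = 0.067 × 490 = 32.83 m, so the well at 6.7 m is 26.13 m upgradient of the peak.
√(4πDt) = 52.64 m, giving peak height M/(n_e·A·√(4πDt)) = 48/(0.31 × 9.5 × 52.64) = 0.3096 kg/m³.
(x−vt)²/(4Dt) = (-26.13)²/(4 × 0.45 × 490) = 0.7741; exp(−0.7741) = 0.4611.
C = 0.3096 × 0.4611 = 0.143 kg/m³.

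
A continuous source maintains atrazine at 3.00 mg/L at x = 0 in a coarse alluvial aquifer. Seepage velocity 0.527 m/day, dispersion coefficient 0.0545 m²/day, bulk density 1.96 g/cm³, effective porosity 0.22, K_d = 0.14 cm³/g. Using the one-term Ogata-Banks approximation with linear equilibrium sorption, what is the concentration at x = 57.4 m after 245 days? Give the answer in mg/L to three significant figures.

Retardation factor R = 1 + ρ_b·K_d/n = 1 + 1.96 × 0.14/0.22 = 2.247.
Sorption retards both mechanisms: v_R = v/R = 0.2345 m/day, D_R = D/R = 0.02425 m²/day.
v_R·t = 0.2345 × 245 = 57.4525 m; 2√(D_R t) = 4.875 m; argument = (57.4 − 57.4525)/4.875 = -0.01077.
C = C₀ × ½·erfc(-0.01077) = 3.00 × 0.5061 = 1.52 mg/L.

1.52 mg/L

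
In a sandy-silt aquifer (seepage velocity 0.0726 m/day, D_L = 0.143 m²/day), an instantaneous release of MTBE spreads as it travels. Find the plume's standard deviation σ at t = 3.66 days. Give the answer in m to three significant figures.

Dispersive spreading gives a Gaussian with σ² = 2Dt; advection only shifts the center.
σ = √(2 × 0.143 × 3.66) = 1.02 m.

1.02 m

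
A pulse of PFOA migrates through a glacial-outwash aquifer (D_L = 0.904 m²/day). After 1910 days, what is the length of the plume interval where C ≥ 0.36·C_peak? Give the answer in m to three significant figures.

The plume is Gaussian with σ = √(2Dt) = √(2 × 0.904 × 1910) = 58.76 m.
C/C_peak = exp(−Δx²/(2σ²)) = 0.36 ⇒ Δx = σ·√(−2 ln 0.36) = 58.76 × 1.429 = 83.97 m.
Width = 2Δx = 168 m.

168 m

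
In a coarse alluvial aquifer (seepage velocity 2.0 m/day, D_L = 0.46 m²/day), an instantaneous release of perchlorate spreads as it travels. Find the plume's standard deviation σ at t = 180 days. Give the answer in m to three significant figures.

12.9 m

Dispersive spreading gives a Gaussian with σ² = 2Dt; advection only shifts the center.
σ = √(2 × 0.46 × 180) = 12.9 m.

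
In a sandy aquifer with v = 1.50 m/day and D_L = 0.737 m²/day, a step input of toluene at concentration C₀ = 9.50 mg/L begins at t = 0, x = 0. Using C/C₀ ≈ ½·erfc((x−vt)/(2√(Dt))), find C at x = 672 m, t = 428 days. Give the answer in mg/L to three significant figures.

1.10 mg/L

For a continuous step input, C/C₀ ≈ ½·erfc((x−vt)/(2√(Dt))).
vt = 1.50 × 428 = 642 m and 2√(Dt) = 2√(0.737 × 428) = 35.52 m.
Argument (x−vt)/(2√(Dt)) = (672 − 642)/35.52 = 0.8446; ½·erfc(0.8446) = 0.1162.
C = 9.50 × 0.1162 = 1.10 mg/L.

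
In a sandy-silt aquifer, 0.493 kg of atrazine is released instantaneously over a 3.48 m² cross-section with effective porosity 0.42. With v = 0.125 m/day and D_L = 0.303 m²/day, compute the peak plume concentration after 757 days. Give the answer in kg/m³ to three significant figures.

The peak of an instantaneous 1D plume sits at x = vt; there the Gaussian factor is 1 and C_max = M/(n_e·A·√(4πDt)), where n_e·A is the pore area the mass is dissolved in.
√(4πDt) = √(4π × 0.303 × 757) = 53.69 m, so C_max = 0.493/(0.42 × 3.48 × 53.69) = 0.00628 kg/m³.

0.00628 kg/m³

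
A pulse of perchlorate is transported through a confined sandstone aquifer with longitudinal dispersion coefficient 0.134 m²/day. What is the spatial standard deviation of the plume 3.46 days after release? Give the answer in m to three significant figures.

0.963 m

Dispersive spreading gives a Gaussian with σ² = 2Dt; advection only shifts the center.
σ = √(2 × 0.134 × 3.46) = 0.963 m.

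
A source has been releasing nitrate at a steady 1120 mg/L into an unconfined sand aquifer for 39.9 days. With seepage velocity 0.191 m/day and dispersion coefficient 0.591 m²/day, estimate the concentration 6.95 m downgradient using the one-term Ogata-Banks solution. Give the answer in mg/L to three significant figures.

604 mg/L

For a continuous step input, C/C₀ ≈ ½·erfc((x−vt)/(2√(Dt))).
vt = 0.191 × 39.9 = 7.6209 m and 2√(Dt) = 2√(0.591 × 39.9) = 9.712 m.
Argument (x−vt)/(2√(Dt)) = (6.95 − 7.6209)/9.712 = -0.06908; ½·erfc(-0.06908) = 0.5389.
C = 1120 × 0.5389 = 604 mg/L.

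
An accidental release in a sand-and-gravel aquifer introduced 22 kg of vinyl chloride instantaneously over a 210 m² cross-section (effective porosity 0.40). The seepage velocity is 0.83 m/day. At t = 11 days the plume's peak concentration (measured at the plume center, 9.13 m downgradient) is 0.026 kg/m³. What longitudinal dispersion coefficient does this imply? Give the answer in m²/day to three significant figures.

At the plume center C_max = M/(n_e·A·√(4πDt)), so D = M²/(4πt·(n_e·A·C_max)²).
n_e·A·C_max = 0.40 × 210 × 0.026 = 2.184 kg/m.
D = 22²/(4π × 11 × 2.184²) = 0.734 m²/day.

0.734 m²/day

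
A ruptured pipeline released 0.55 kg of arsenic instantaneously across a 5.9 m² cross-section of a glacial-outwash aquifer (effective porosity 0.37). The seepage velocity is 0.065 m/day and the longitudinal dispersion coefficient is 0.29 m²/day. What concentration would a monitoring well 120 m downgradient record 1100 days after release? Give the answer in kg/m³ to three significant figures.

For an instantaneous plane source, C(x,t) = M/(n_e·A·√(4πDt)) · exp(−(x−vt)²/(4Dt)), with n_e·A the pore (flow) area.
Plume center vt = 0.065 × 1100 = 71.5 m, so the well at 120 m is 48.5 m downgradient of the peak.
√(4πDt) = 63.31 m, giving peak height M/(n_e·A·√(4πDt)) = 0.55/(0.37 × 5.9 × 63.31) = 0.003980 kg/m³.
(x−vt)²/(4Dt) = (48.5)²/(4 × 0.29 × 1100) = 1.843; exp(−1.843) = 0.1583.
C = 0.003980 × 0.1583 = 0.000630 kg/m³.

0.000630 kg/m³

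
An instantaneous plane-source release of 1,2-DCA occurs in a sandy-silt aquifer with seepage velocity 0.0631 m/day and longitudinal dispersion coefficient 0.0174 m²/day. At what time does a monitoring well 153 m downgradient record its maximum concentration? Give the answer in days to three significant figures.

2420 days

For the 1D instantaneous-source solution, setting ∂C/∂t = 0 at fixed x gives v²t² + 2Dt − x² = 0, so t = (√(D² + v²x²) − D)/v².
√(D² + v²x²) = √(0.0174² + 0.0631² × 153²) = 9.654; v² = 0.00398161.
t = (9.654 − 0.0174)/0.00398161 = 2420 days (vs. the pure-advection estimate x/v = 2420 d).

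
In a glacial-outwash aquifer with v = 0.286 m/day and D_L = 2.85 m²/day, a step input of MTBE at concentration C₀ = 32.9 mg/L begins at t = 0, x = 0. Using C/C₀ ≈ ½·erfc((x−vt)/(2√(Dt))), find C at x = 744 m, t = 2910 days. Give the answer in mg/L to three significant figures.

24.8 mg/L

For a continuous step input, C/C₀ ≈ ½·erfc((x−vt)/(2√(Dt))).
vt = 0.286 × 2910 = 832.26 m and 2√(Dt) = 2√(2.85 × 2910) = 182.1 m.
Argument (x−vt)/(2√(Dt)) = (744 − 832.26)/182.1 = -0.4847; ½·erfc(-0.4847) = 0.7535.
C = 32.9 × 0.7535 = 24.8 mg/L.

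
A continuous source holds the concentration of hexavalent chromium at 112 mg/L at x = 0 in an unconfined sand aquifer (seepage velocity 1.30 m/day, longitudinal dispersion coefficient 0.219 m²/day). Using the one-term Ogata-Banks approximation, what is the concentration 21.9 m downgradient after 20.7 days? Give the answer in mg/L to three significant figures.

For a continuous step input, C/C₀ ≈ ½·erfc((x−vt)/(2√(Dt))).
vt = 1.30 × 20.7 = 26.91 m and 2√(Dt) = 2√(0.219 × 20.7) = 4.258 m.
Argument (x−vt)/(2√(Dt)) = (21.9 − 26.91)/4.258 = -1.177; ½·erfc(-1.177) = 0.9520.
C = 112 × 0.9520 = 107 mg/L.

107 mg/L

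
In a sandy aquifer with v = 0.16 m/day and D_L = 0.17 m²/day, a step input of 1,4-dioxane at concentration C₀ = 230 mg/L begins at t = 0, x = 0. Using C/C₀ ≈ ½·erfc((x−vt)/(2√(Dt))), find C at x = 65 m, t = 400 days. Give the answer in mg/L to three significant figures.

107 mg/L

For a continuous step input, C/C₀ ≈ ½·erfc((x−vt)/(2√(Dt))).
vt = 0.16 × 400 = 64 m and 2√(Dt) = 2√(0.17 × 400) = 16.49 m.
Argument (x−vt)/(2√(Dt)) = (65 − 64)/16.49 = 0.06064; ½·erfc(0.06064) = 0.4658.
C = 230 × 0.4658 = 107 mg/L.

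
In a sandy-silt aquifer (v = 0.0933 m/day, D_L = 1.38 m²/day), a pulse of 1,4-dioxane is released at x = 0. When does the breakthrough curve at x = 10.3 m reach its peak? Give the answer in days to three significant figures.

34.7 days

For the 1D instantaneous-source solution, setting ∂C/∂t = 0 at fixed x gives v²t² + 2Dt − x² = 0, so t = (√(D² + v²x²) − D)/v².
√(D² + v²x²) = √(1.38² + 0.0933² × 10.3²) = 1.682; v² = 0.00870489.
t = (1.682 − 1.38)/0.00870489 = 34.7 days (vs. the pure-advection estimate x/v = 110 d).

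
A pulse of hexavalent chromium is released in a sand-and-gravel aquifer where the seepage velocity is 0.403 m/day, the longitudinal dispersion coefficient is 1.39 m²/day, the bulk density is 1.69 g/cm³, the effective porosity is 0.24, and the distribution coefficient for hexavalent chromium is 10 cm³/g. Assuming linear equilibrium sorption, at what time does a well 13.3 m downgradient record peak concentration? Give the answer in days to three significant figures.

Retardation factor R = 1 + ρ_b·K_d/n = 1 + 1.69 × 10/0.24 = 71.42.
Sorption retards both mechanisms: v_R = v/R = 0.005643 m/day, D_R = D/R = 0.01946 m²/day.
Peak time from v_R²t² + 2D_R t − x² = 0: t = (√(D_R² + v_R²x²) − D_R)/v_R².
√(D_R² + v_R²x²) = √(0.01946² + 0.005643² × 13.3²) = 0.07753; v_R² = 3.184e-05.
t = (0.07753 − 0.01946)/3.184e-05 = 1820 days.

1820 days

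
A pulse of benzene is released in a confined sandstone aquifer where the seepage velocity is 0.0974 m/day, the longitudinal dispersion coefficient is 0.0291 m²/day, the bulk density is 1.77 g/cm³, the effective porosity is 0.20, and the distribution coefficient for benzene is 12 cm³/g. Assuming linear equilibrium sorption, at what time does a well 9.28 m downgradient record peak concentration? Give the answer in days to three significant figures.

9890 days

Retardation factor R = 1 + ρ_b·K_d/n = 1 + 1.77 × 12/0.20 = 107.2.
Sorption retards both mechanisms: v_R = v/R = 0.0009086 m/day, D_R = D/R = 0.0002715 m²/day.
Peak time from v_R²t² + 2D_R t − x² = 0: t = (√(D_R² + v_R²x²) − D_R)/v_R².
√(D_R² + v_R²x²) = √(0.0002715² + 0.0009086² × 9.28²) = 0.008436; v_R² = 8.256e-07.
t = (0.008436 − 0.0002715)/8.256e-07 = 9890 days.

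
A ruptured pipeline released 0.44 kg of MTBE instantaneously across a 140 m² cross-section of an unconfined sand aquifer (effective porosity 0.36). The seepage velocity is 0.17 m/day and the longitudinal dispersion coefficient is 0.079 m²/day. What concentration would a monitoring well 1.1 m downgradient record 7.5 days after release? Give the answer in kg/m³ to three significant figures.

For an instantaneous plane source, C(x,t) = M/(n_e·A·√(4πDt)) · exp(−(x−vt)²/(4Dt)), with n_e·A the pore (flow) area.
Plume center vt = 0.17 × 7.5 = 1.275 m, so the well at 1.1 m is 0.175 m upgradient of the peak.
√(4πDt) = 2.729 m, giving peak height M/(n_e·A·√(4πDt)) = 0.44/(0.36 × 140 × 2.729) = 0.003199 kg/m³.
(x−vt)²/(4Dt) = (-0.175)²/(4 × 0.079 × 7.5) = 0.01292; exp(−0.01292) = 0.9872.
C = 0.003199 × 0.9872 = 0.00316 kg/m³.

0.00316 kg/m³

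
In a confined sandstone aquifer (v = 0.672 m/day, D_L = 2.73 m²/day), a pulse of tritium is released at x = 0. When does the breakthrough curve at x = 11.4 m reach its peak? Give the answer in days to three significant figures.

For the 1D instantaneous-source solution, setting ∂C/∂t = 0 at fixed x gives v²t² + 2Dt − x² = 0, so t = (√(D² + v²x²) − D)/v².
√(D² + v²x²) = √(2.73² + 0.672² × 11.4²) = 8.133; v² = 0.451584.
t = (8.133 − 2.73)/0.451584 = 12.0 days (vs. the pure-advection estimate x/v = 17.0 d).

12.0 days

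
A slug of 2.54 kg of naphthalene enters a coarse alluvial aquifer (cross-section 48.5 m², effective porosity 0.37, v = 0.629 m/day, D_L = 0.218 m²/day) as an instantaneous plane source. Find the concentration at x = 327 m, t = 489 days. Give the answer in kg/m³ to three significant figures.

0.00160 kg/m³

For an instantaneous plane source, C(x,t) = M/(n_e·A·√(4πDt)) · exp(−(x−vt)²/(4Dt)), with n_e·A the pore (flow) area.
Plume center vt = 0.629 × 489 = 307.581 m, so the well at 327 m is 19.419 m downgradient of the peak.
√(4πDt) = 36.60 m, giving peak height M/(n_e·A·√(4πDt)) = 2.54/(0.37 × 48.5 × 36.60) = 0.003867 kg/m³.
(x−vt)²/(4Dt) = (19.419)²/(4 × 0.218 × 489) = 0.8844; exp(−0.8844) = 0.4130.
C = 0.003867 × 0.4130 = 0.00160 kg/m³.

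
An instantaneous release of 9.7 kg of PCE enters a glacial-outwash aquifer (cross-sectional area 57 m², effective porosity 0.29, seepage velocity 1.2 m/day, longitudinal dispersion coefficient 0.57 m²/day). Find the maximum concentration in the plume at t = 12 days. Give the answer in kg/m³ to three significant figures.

0.0633 kg/m³

The peak of an instantaneous 1D plume sits at x = vt; there the Gaussian factor is 1 and C_max = M/(n_e·A·√(4πDt)), where n_e·A is the pore area the mass is dissolved in.
√(4πDt) = √(4π × 0.57 × 12) = 9.271 m, so C_max = 9.7/(0.29 × 57 × 9.271) = 0.0633 kg/m³.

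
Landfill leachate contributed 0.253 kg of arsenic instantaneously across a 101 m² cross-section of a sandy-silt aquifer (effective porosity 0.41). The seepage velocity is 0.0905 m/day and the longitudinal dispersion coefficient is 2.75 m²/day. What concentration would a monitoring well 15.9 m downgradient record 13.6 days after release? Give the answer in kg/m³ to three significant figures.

For an instantaneous plane source, C(x,t) = M/(n_e·A·√(4πDt)) · exp(−(x−vt)²/(4Dt)), with n_e·A the pore (flow) area.
Plume center vt = 0.0905 × 13.6 = 1.2308 m, so the well at 15.9 m is 14.6692 m downgradient of the peak.
√(4πDt) = 21.68 m, giving peak height M/(n_e·A·√(4πDt)) = 0.253/(0.41 × 101 × 21.68) = 0.0002818 kg/m³.
(x−vt)²/(4Dt) = (14.6692)²/(4 × 2.75 × 13.6) = 1.438; exp(−1.438) = 0.2374.
C = 0.0002818 × 0.2374 = 6.69e-05 kg/m³.

6.69e-05 kg/m³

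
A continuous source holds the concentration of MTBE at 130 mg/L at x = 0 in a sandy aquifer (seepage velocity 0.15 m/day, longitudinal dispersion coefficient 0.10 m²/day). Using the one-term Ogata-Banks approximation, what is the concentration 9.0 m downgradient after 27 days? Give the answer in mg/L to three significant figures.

For a continuous step input, C/C₀ ≈ ½·erfc((x−vt)/(2√(Dt))).
vt = 0.15 × 27 = 4.05 m and 2√(Dt) = 2√(0.10 × 27) = 3.286 m.
Argument (x−vt)/(2√(Dt)) = (9.0 − 4.05)/3.286 = 1.506; ½·erfc(1.506) = 0.01659.
C = 130 × 0.01659 = 2.16 mg/L.

2.16 mg/L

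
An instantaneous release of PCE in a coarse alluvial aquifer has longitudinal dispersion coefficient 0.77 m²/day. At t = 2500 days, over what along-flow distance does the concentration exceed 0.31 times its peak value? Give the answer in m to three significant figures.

The plume is Gaussian with σ = √(2Dt) = √(2 × 0.77 × 2500) = 62.05 m.
C/C_peak = exp(−Δx²/(2σ²)) = 0.31 ⇒ Δx = σ·√(−2 ln 0.31) = 62.05 × 1.530 = 94.94 m.
Width = 2Δx = 190 m.

190 m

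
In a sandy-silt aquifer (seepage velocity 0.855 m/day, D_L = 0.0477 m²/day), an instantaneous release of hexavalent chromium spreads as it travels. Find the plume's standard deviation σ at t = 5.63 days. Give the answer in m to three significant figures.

0.733 m

Dispersive spreading gives a Gaussian with σ² = 2Dt; advection only shifts the center.
σ = √(2 × 0.0477 × 5.63) = 0.733 m.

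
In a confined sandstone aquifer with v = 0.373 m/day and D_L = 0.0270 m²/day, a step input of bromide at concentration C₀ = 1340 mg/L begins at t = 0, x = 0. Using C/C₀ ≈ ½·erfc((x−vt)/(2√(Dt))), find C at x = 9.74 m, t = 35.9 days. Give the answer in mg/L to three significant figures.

1330 mg/L

For a continuous step input, C/C₀ ≈ ½·erfc((x−vt)/(2√(Dt))).
vt = 0.373 × 35.9 = 13.3907 m and 2√(Dt) = 2√(0.0270 × 35.9) = 1.969 m.
Argument (x−vt)/(2√(Dt)) = (9.74 − 13.3907)/1.969 = -1.854; ½·erfc(-1.854) = 0.9956.
C = 1340 × 0.9956 = 1330 mg/L.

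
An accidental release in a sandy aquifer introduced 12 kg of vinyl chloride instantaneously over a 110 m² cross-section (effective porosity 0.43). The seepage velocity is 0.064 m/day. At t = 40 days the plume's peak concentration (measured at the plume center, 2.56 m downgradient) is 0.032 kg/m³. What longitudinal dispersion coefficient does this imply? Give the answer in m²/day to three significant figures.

0.125 m²/day

At the plume center C_max = M/(n_e·A·√(4πDt)), so D = M²/(4πt·(n_e·A·C_max)²).
n_e·A·C_max = 0.43 × 110 × 0.032 = 1.514 kg/m.
D = 12²/(4π × 40 × 1.514²) = 0.125 m²/day.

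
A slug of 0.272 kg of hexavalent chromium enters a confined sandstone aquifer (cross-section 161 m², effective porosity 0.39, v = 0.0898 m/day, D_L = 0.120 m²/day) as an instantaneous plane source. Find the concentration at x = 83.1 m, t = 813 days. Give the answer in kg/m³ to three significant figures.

9.53e-05 kg/m³

For an instantaneous plane source, C(x,t) = M/(n_e·A·√(4πDt)) · exp(−(x−vt)²/(4Dt)), with n_e·A the pore (flow) area.
Plume center vt = 0.0898 × 813 = 73.0074 m, so the well at 83.1 m is 10.0926 m downgradient of the peak.
√(4πDt) = 35.01 m, giving peak height M/(n_e·A·√(4πDt)) = 0.272/(0.39 × 161 × 35.01) = 0.0001237 kg/m³.
(x−vt)²/(4Dt) = (10.0926)²/(4 × 0.120 × 813) = 0.2610; exp(−0.2610) = 0.7703.
C = 0.0001237 × 0.7703 = 9.53e-05 kg/m³.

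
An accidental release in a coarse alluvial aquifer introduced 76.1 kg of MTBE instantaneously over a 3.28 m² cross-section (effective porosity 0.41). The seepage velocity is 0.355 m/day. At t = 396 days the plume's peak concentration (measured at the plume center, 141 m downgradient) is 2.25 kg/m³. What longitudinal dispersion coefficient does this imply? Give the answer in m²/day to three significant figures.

0.127 m²/day

At the plume center C_max = M/(n_e·A·√(4πDt)), so D = M²/(4πt·(n_e·A·C_max)²).
n_e·A·C_max = 0.41 × 3.28 × 2.25 = 3.026 kg/m.
D = 76.1²/(4π × 396 × 3.026²) = 0.127 m²/day.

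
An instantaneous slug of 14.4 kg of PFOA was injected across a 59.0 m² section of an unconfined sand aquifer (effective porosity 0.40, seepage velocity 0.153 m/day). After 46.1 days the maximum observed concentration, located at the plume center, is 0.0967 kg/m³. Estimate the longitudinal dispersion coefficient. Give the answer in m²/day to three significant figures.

0.0687 m²/day

At the plume center C_max = M/(n_e·A·√(4πDt)), so D = M²/(4πt·(n_e·A·C_max)²).
n_e·A·C_max = 0.40 × 59.0 × 0.0967 = 2.282 kg/m.
D = 14.4²/(4π × 46.1 × 2.282²) = 0.0687 m²/day.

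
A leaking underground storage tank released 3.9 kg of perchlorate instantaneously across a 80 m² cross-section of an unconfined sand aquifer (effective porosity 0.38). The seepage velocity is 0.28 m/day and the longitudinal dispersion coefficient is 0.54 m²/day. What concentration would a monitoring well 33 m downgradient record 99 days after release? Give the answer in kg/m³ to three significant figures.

0.00434 kg/m³

For an instantaneous plane source, C(x,t) = M/(n_e·A·√(4πDt)) · exp(−(x−vt)²/(4Dt)), with n_e·A the pore (flow) area.
Plume center vt = 0.28 × 99 = 27.72 m, so the well at 33 m is 5.28 m downgradient of the peak.
√(4πDt) = 25.92 m, giving peak height M/(n_e·A·√(4πDt)) = 3.9/(0.38 × 80 × 25.92) = 0.004949 kg/m³.
(x−vt)²/(4Dt) = (5.28)²/(4 × 0.54 × 99) = 0.1304; exp(−0.1304) = 0.8777.
C = 0.004949 × 0.8777 = 0.00434 kg/m³.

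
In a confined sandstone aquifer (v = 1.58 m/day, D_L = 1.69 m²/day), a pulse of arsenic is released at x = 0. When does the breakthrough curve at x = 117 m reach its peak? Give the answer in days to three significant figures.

For the 1D instantaneous-source solution, setting ∂C/∂t = 0 at fixed x gives v²t² + 2Dt − x² = 0, so t = (√(D² + v²x²) − D)/v².
√(D² + v²x²) = √(1.69² + 1.58² × 117²) = 184.9; v² = 2.4964.
t = (184.9 − 1.69)/2.4964 = 73.4 days (vs. the pure-advection estimate x/v = 74.1 d).

73.4 days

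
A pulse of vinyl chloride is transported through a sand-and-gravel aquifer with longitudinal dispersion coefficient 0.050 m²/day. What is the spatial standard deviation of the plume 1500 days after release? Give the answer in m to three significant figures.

Dispersive spreading gives a Gaussian with σ² = 2Dt; advection only shifts the center.
σ = √(2 × 0.050 × 1500) = 12.2 m.

12.2 m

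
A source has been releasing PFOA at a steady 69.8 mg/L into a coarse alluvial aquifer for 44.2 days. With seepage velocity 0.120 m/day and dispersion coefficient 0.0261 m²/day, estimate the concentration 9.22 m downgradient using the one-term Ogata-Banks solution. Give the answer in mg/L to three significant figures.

For a continuous step input, C/C₀ ≈ ½·erfc((x−vt)/(2√(Dt))).
vt = 0.120 × 44.2 = 5.304 m and 2√(Dt) = 2√(0.0261 × 44.2) = 2.148 m.
Argument (x−vt)/(2√(Dt)) = (9.22 − 5.304)/2.148 = 1.823; ½·erfc(1.823) = 0.004967.
C = 69.8 × 0.004967 = 0.347 mg/L.

0.347 mg/L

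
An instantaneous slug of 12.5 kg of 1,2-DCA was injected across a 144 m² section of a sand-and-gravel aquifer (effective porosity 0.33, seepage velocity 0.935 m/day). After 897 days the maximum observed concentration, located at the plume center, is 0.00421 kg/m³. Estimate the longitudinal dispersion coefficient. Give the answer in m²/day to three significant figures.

0.346 m²/day

At the plume center C_max = M/(n_e·A·√(4πDt)), so D = M²/(4πt·(n_e·A·C_max)²).
n_e·A·C_max = 0.33 × 144 × 0.00421 = 0.2001 kg/m.
D = 12.5²/(4π × 897 × 0.2001²) = 0.346 m²/day.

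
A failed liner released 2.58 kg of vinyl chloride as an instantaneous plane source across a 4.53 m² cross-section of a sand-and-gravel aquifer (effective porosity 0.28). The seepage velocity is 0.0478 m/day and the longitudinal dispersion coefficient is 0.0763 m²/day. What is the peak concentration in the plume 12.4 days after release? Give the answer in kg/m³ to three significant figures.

0.590 kg/m³

The peak of an instantaneous 1D plume sits at x = vt; there the Gaussian factor is 1 and C_max = M/(n_e·A·√(4πDt)), where n_e·A is the pore area the mass is dissolved in.
√(4πDt) = √(4π × 0.0763 × 12.4) = 3.448 m, so C_max = 2.58/(0.28 × 4.53 × 3.448) = 0.590 kg/m³.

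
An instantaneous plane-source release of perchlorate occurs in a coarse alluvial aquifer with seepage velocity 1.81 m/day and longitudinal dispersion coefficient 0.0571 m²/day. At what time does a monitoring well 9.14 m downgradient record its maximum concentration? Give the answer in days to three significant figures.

For the 1D instantaneous-source solution, setting ∂C/∂t = 0 at fixed x gives v²t² + 2Dt − x² = 0, so t = (√(D² + v²x²) − D)/v².
√(D² + v²x²) = √(0.0571² + 1.81² × 9.14²) = 16.54; v² = 3.2761.
t = (16.54 − 0.0571)/3.2761 = 5.03 days (vs. the pure-advection estimate x/v = 5.05 d).

5.03 days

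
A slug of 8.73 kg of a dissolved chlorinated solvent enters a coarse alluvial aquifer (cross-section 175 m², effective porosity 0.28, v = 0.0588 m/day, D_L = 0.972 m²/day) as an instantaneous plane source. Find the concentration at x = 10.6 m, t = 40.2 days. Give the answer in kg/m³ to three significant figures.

For an instantaneous plane source, C(x,t) = M/(n_e·A·√(4πDt)) · exp(−(x−vt)²/(4Dt)), with n_e·A the pore (flow) area.
Plume center vt = 0.0588 × 40.2 = 2.36376 m, so the well at 10.6 m is 8.23624 m downgradient of the peak.
√(4πDt) = 22.16 m, giving peak height M/(n_e·A·√(4πDt)) = 8.73/(0.28 × 175 × 22.16) = 0.008040 kg/m³.
(x−vt)²/(4Dt) = (8.23624)²/(4 × 0.972 × 40.2) = 0.4340; exp(−0.4340) = 0.6479.
C = 0.008040 × 0.6479 = 0.00521 kg/m³.

0.00521 kg/m³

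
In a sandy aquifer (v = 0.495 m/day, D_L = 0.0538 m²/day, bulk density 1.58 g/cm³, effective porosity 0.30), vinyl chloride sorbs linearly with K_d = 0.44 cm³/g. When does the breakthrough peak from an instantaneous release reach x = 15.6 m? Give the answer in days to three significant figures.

104 days

Retardation factor R = 1 + ρ_b·K_d/n = 1 + 1.58 × 0.44/0.30 = 3.317.
Sorption retards both mechanisms: v_R = v/R = 0.1492 m/day, D_R = D/R = 0.01622 m²/day.
Peak time from v_R²t² + 2D_R t − x² = 0: t = (√(D_R² + v_R²x²) − D_R)/v_R².
√(D_R² + v_R²x²) = √(0.01622² + 0.1492² × 15.6²) = 2.328; v_R² = 0.02226.
t = (2.328 − 0.01622)/0.02226 = 104 days.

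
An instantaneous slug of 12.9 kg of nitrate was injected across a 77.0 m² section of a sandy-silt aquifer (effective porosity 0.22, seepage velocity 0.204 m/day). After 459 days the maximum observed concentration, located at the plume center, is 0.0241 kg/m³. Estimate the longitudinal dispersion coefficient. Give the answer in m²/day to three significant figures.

At the plume center C_max = M/(n_e·A·√(4πDt)), so D = M²/(4πt·(n_e·A·C_max)²).
n_e·A·C_max = 0.22 × 77.0 × 0.0241 = 0.4083 kg/m.
D = 12.9²/(4π × 459 × 0.4083²) = 0.173 m²/day.

0.173 m²/day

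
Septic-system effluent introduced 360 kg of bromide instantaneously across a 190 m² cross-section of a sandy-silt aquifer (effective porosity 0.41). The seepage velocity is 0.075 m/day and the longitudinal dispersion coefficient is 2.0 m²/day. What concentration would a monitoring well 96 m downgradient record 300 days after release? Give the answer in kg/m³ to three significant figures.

For an instantaneous plane source, C(x,t) = M/(n_e·A·√(4πDt)) · exp(−(x−vt)²/(4Dt)), with n_e·A the pore (flow) area.
Plume center vt = 0.075 × 300 = 22.5 m, so the well at 96 m is 73.5 m downgradient of the peak.
√(4πDt) = 86.83 m, giving peak height M/(n_e·A·√(4πDt)) = 360/(0.41 × 190 × 86.83) = 0.05322 kg/m³.
(x−vt)²/(4Dt) = (73.5)²/(4 × 2.0 × 300) = 2.251; exp(−2.251) = 0.1053.
C = 0.05322 × 0.1053 = 0.00560 kg/m³.

0.00560 kg/m³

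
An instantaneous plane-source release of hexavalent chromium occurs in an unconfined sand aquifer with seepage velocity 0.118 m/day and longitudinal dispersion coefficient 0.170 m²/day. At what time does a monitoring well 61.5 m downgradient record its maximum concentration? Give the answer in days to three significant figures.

For the 1D instantaneous-source solution, setting ∂C/∂t = 0 at fixed x gives v²t² + 2Dt − x² = 0, so t = (√(D² + v²x²) − D)/v².
√(D² + v²x²) = √(0.170² + 0.118² × 61.5²) = 7.259; v² = 0.013924.
t = (7.259 − 0.170)/0.013924 = 509 days (vs. the pure-advection estimate x/v = 521 d).

509 days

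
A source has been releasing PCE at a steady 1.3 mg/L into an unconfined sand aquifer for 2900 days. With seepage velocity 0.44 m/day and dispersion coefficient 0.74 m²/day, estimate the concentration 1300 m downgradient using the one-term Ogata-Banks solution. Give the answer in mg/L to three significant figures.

For a continuous step input, C/C₀ ≈ ½·erfc((x−vt)/(2√(Dt))).
vt = 0.44 × 2900 = 1276 m and 2√(Dt) = 2√(0.74 × 2900) = 92.65 m.
Argument (x−vt)/(2√(Dt)) = (1300 − 1276)/92.65 = 0.2590; ½·erfc(0.2590) = 0.3571.
C = 1.3 × 0.3571 = 0.464 mg/L.

0.464 mg/L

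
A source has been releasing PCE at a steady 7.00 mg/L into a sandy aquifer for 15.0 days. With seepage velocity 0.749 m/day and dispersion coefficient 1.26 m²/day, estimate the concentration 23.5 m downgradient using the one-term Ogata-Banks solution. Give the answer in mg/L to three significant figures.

0.161 mg/L

For a continuous step input, C/C₀ ≈ ½·erfc((x−vt)/(2√(Dt))).
vt = 0.749 × 15.0 = 11.235 m and 2√(Dt) = 2√(1.26 × 15.0) = 8.695 m.
Argument (x−vt)/(2√(Dt)) = (23.5 − 11.235)/8.695 = 1.411; ½·erfc(1.411) = 0.02300.
C = 7.00 × 0.02300 = 0.161 mg/L.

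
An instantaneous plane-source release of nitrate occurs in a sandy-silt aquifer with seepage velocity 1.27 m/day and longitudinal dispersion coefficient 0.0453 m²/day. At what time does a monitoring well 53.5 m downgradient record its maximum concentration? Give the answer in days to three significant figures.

For the 1D instantaneous-source solution, setting ∂C/∂t = 0 at fixed x gives v²t² + 2Dt − x² = 0, so t = (√(D² + v²x²) − D)/v².
√(D² + v²x²) = √(0.0453² + 1.27² × 53.5²) = 67.95; v² = 1.6129.
t = (67.95 − 0.0453)/1.6129 = 42.1 days (vs. the pure-advection estimate x/v = 42.1 d).

42.1 days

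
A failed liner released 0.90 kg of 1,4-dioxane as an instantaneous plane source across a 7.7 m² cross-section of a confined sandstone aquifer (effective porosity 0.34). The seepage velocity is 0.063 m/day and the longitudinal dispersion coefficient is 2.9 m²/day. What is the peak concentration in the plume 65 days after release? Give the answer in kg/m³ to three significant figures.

0.00706 kg/m³

The peak of an instantaneous 1D plume sits at x = vt; there the Gaussian factor is 1 and C_max = M/(n_e·A·√(4πDt)), where n_e·A is the pore area the mass is dissolved in.
√(4πDt) = √(4π × 2.9 × 65) = 48.67 m, so C_max = 0.90/(0.34 × 7.7 × 48.67) = 0.00706 kg/m³.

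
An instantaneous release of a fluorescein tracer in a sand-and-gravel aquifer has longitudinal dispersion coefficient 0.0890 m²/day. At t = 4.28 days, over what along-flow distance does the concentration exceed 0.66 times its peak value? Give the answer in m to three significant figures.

1.59 m

The plume is Gaussian with σ = √(2Dt) = √(2 × 0.0890 × 4.28) = 0.8728 m.
C/C_peak = exp(−Δx²/(2σ²)) = 0.66 ⇒ Δx = σ·√(−2 ln 0.66) = 0.8728 × 0.9116 = 0.7956 m.
Width = 2Δx = 1.59 m.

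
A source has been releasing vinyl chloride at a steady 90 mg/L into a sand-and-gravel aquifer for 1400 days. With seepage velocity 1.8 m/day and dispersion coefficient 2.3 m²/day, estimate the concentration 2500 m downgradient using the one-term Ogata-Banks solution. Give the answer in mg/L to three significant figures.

53.9 mg/L

For a continuous step input, C/C₀ ≈ ½·erfc((x−vt)/(2√(Dt))).
vt = 1.8 × 1400 = 2520 m and 2√(Dt) = 2√(2.3 × 1400) = 113.5 m.
Argument (x−vt)/(2√(Dt)) = (2500 − 2520)/113.5 = -0.1762; ½·erfc(-0.1762) = 0.5984.
C = 90 × 0.5984 = 53.9 mg/L.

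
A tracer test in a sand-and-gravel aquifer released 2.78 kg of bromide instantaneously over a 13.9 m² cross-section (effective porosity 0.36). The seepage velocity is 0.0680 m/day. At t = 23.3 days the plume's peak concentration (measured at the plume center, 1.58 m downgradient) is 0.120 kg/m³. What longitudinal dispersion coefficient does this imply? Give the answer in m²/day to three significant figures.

At the plume center C_max = M/(n_e·A·√(4πDt)), so D = M²/(4πt·(n_e·A·C_max)²).
n_e·A·C_max = 0.36 × 13.9 × 0.120 = 0.6005 kg/m.
D = 2.78²/(4π × 23.3 × 0.6005²) = 0.0732 m²/day.

0.0732 m²/day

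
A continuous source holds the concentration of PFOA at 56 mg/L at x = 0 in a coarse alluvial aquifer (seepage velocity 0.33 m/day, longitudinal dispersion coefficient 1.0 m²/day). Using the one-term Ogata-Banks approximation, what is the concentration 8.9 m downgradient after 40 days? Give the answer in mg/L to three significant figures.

For a continuous step input, C/C₀ ≈ ½·erfc((x−vt)/(2√(Dt))).
vt = 0.33 × 40 = 13.2 m and 2√(Dt) = 2√(1.0 × 40) = 12.65 m.
Argument (x−vt)/(2√(Dt)) = (8.9 − 13.2)/12.65 = -0.3399; ½·erfc(-0.3399) = 0.6846.
C = 56 × 0.6846 = 38.3 mg/L.

38.3 mg/L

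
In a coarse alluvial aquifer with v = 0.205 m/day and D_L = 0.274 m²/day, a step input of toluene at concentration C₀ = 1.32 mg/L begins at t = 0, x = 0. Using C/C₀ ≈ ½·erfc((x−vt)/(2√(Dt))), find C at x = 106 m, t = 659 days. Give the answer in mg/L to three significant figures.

1.24 mg/L

For a continuous step input, C/C₀ ≈ ½·erfc((x−vt)/(2√(Dt))).
vt = 0.205 × 659 = 135.095 m and 2√(Dt) = 2√(0.274 × 659) = 26.87 m.
Argument (x−vt)/(2√(Dt)) = (106 − 135.095)/26.87 = -1.083; ½·erfc(-1.083) = 0.9372.
C = 1.32 × 0.9372 = 1.24 mg/L.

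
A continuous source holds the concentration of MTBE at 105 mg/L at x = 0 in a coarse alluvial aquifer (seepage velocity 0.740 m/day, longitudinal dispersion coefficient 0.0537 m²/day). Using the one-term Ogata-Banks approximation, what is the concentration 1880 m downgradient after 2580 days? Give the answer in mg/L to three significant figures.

For a continuous step input, C/C₀ ≈ ½·erfc((x−vt)/(2√(Dt))).
vt = 0.740 × 2580 = 1909.2 m and 2√(Dt) = 2√(0.0537 × 2580) = 23.54 m.
Argument (x−vt)/(2√(Dt)) = (1880 − 1909.2)/23.54 = -1.240; ½·erfc(-1.240) = 0.9603.
C = 105 × 0.9603 = 101 mg/L.

101 mg/L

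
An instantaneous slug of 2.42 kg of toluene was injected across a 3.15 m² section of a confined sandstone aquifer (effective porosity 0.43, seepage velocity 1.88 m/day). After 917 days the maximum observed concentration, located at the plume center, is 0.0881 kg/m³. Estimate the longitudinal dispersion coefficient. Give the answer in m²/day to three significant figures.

At the plume center C_max = M/(n_e·A·√(4πDt)), so D = M²/(4πt·(n_e·A·C_max)²).
n_e·A·C_max = 0.43 × 3.15 × 0.0881 = 0.1193 kg/m.
D = 2.42²/(4π × 917 × 0.1193²) = 0.0357 m²/day.

0.0357 m²/day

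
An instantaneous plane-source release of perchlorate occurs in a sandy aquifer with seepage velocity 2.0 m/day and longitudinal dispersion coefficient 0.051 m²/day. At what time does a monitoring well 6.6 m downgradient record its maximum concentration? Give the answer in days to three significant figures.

For the 1D instantaneous-source solution, setting ∂C/∂t = 0 at fixed x gives v²t² + 2Dt − x² = 0, so t = (√(D² + v²x²) − D)/v².
√(D² + v²x²) = √(0.051² + 2.0² × 6.6²) = 13.20; v² = 4.
t = (13.20 − 0.051)/4 = 3.29 days (vs. the pure-advection estimate x/v = 3.30 d).

3.29 days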